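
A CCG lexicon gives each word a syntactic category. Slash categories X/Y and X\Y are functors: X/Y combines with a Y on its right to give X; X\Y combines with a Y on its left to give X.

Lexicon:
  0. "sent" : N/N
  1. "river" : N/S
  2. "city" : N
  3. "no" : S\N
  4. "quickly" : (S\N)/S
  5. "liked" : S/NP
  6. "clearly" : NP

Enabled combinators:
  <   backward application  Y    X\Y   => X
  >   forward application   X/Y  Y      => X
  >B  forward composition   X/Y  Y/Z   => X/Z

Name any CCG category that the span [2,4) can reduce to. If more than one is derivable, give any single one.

[0,7] S   <
  [0,4] N   >
    [0,2] N/S   >B
      [0,1] "sent" : N/N
      [1,2] "river" : N/S
    [2,4] S   <
      [2,3] "city" : N
      [3,4] "no" : S\N
  [4,7] S\N   >
    [4,5] "quickly" : (S\N)/S
    [5,7] S   >
      [5,6] "liked" : S/NP
      [6,7] "clearly" : NP

S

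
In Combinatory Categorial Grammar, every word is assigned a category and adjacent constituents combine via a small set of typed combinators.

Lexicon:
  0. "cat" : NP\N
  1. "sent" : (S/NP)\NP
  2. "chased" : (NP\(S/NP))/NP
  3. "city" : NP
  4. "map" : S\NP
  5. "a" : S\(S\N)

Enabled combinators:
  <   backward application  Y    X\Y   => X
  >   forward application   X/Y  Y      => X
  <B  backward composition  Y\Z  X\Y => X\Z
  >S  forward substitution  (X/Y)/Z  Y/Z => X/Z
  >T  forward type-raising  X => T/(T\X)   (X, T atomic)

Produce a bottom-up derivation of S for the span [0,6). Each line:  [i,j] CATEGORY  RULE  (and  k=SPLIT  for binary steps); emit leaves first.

[0,1] NP\N  lex  "cat"
[1,2] (S/NP)\NP  lex  "sent"
[2,3] (NP\(S/NP))/NP  lex  "chased"
[3,4] NP  lex  "city"
[2,4] NP\(S/NP)  >  k=3
[1,4] NP\NP  <B  k=2
[0,4] NP\N  <B  k=1
[4,5] S\NP  lex  "map"
[0,5] S\N  <B  k=4
[5,6] S\(S\N)  lex  "a"
[0,6] S  <  k=5

[0,6] S   <
  [0,5] S\N   <B
    [0,4] NP\N   <B
      [0,1] "cat" : NP\N
      [1,4] NP\NP   <B
        [1,2] "sent" : (S/NP)\NP
        [2,4] NP\(S/NP)   >
          [2,3] "chased" : (NP\(S/NP))/NP
          [3,4] "city" : NP
    [4,5] "map" : S\NP
  [5,6] "a" : S\(S\N)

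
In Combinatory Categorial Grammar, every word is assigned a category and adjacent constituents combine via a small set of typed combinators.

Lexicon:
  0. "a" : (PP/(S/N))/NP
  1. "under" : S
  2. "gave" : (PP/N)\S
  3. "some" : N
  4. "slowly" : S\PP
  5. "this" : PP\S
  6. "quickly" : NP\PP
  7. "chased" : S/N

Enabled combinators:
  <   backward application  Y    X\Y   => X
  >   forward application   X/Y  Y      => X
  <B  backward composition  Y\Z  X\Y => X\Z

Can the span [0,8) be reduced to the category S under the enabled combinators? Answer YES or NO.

NO

(PP/(S/N))/NP S (PP/N)\S N S\PP PP\S NP\PP S/N
CKY chart[0,8] = {PP}; S ∉ chart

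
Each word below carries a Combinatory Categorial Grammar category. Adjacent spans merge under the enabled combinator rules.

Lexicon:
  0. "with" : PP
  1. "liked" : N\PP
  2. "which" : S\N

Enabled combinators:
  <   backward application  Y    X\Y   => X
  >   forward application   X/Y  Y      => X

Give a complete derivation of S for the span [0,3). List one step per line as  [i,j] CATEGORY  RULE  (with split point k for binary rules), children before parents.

[0,1] PP  lex  "with"
[1,2] N\PP  lex  "liked"
[0,2] N  <  k=1
[2,3] S\N  lex  "which"
[0,3] S  <  k=2

[0,3] S   <
  [0,2] N   <
    [0,1] "with" : PP
    [1,2] "liked" : N\PP
  [2,3] "which" : S\N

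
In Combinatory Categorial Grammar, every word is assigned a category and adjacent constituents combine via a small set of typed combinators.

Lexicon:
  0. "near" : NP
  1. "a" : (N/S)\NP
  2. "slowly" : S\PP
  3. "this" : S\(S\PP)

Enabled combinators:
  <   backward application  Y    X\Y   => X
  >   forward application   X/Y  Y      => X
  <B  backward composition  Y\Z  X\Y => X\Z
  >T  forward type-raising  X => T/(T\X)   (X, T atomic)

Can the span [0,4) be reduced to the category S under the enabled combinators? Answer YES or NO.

NP (N/S)\NP S\PP S\(S\PP)
CKY chart[0,4] = {N, N/(N\N), NP/(NP\N), PP/(PP\N), S/(S\N)}; S ∉ chart

NO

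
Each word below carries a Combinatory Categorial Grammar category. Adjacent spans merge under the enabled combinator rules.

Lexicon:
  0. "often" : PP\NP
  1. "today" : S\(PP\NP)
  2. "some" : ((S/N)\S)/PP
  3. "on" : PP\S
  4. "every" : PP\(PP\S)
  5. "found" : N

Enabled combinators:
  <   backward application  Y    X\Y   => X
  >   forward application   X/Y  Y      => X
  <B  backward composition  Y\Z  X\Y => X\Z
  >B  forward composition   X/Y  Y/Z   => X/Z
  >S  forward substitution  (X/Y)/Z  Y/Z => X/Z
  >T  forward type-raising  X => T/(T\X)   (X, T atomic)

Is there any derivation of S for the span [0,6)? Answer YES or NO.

YES

[0,6] S   >
  [0,5] S/N   <
    [0,2] S   <
      [0,1] "often" : PP\NP
      [1,2] "today" : S\(PP\NP)
    [2,5] (S/N)\S   >
      [2,3] "some" : ((S/N)\S)/PP
      [3,5] PP   <
        [3,4] "on" : PP\S
        [4,5] "every" : PP\(PP\S)
  [5,6] "found" : N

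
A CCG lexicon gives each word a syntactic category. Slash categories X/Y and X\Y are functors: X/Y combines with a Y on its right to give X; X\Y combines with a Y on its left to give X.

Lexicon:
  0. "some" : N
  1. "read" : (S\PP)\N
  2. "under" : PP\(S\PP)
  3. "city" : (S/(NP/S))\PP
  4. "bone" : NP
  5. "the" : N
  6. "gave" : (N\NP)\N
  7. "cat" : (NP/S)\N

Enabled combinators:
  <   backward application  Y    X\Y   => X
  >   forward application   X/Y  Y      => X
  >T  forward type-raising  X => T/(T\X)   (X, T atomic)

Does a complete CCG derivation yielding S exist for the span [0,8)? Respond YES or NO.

YES

[0,8] S   >
  [0,4] S/(NP/S)   <
    [0,3] PP   <
      [0,2] S\PP   <
        [0,1] "some" : N
        [1,2] "read" : (S\PP)\N
      [2,3] "under" : PP\(S\PP)
    [3,4] "city" : (S/(NP/S))\PP
  [4,8] NP/S   <
    [4,7] N   <
      [4,5] "bone" : NP
      [5,7] N\NP   <
        [5,6] "the" : N
        [6,7] "gave" : (N\NP)\N
    [7,8] "cat" : (NP/S)\N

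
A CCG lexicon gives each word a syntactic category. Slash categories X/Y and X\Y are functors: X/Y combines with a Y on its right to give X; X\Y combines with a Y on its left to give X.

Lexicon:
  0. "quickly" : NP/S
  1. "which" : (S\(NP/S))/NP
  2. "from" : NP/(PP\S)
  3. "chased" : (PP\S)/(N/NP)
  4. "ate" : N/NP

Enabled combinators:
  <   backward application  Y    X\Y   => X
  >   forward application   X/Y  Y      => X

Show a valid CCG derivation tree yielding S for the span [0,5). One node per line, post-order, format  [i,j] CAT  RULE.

[0,5] S   <
  [0,1] "quickly" : NP/S
  [1,5] S\(NP/S)   >
    [1,2] "which" : (S\(NP/S))/NP
    [2,5] NP   >
      [2,3] "from" : NP/(PP\S)
      [3,5] PP\S   >
        [3,4] "chased" : (PP\S)/(N/NP)
        [4,5] "ate" : N/NP

[0,1] NP/S  lex  "quickly"
[1,2] (S\(NP/S))/NP  lex  "which"
[2,3] NP/(PP\S)  lex  "from"
[3,4] (PP\S)/(N/NP)  lex  "chased"
[4,5] N/NP  lex  "ate"
[3,5] PP\S  >  k=4
[2,5] NP  >  k=3
[1,5] S\(NP/S)  >  k=2
[0,5] S  <  k=1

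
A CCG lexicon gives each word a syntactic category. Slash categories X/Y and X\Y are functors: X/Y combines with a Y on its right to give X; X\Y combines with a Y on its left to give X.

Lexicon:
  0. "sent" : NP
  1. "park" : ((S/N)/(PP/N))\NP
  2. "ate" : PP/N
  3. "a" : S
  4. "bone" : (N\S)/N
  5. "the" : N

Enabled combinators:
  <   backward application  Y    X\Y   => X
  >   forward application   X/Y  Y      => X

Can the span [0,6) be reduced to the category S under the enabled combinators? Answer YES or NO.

[0,6] S   >
  [0,3] S/N   >
    [0,2] (S/N)/(PP/N)   <
      [0,1] "sent" : NP
      [1,2] "park" : ((S/N)/(PP/N))\NP
    [2,3] "ate" : PP/N
  [3,6] N   <
    [3,4] "a" : S
    [4,6] N\S   >
      [4,5] "bone" : (N\S)/N
      [5,6] "the" : N

YES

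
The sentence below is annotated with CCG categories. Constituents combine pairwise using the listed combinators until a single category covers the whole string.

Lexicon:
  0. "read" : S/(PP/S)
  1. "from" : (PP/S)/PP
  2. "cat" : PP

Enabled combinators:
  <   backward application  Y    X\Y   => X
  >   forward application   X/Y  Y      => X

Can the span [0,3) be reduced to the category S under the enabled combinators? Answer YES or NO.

[0,3] S   >
  [0,1] "read" : S/(PP/S)
  [1,3] PP/S   >
    [1,2] "from" : (PP/S)/PP
    [2,3] "cat" : PP

YES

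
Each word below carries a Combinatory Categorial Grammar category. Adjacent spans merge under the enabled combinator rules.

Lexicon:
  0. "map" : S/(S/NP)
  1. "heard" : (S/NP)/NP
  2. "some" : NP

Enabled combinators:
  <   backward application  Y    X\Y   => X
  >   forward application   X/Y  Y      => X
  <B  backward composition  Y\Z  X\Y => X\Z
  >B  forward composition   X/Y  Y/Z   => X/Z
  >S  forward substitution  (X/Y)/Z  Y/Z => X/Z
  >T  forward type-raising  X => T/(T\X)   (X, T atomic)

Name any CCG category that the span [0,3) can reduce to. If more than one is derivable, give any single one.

[0,3] S   >
  [0,1] "map" : S/(S/NP)
  [1,3] S/NP   >
    [1,2] "heard" : (S/NP)/NP
    [2,3] "some" : NP

S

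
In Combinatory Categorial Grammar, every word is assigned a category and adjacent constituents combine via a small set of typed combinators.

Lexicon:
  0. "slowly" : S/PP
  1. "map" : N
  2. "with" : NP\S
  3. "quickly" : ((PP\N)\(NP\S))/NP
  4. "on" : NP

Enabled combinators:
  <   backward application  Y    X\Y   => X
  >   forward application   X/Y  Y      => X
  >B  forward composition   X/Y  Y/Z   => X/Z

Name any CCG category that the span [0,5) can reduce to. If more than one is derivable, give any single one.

[0,5] S   >
  [0,1] "slowly" : S/PP
  [1,5] PP   <
    [1,2] "map" : N
    [2,5] PP\N   <
      [2,3] "with" : NP\S
      [3,5] (PP\N)\(NP\S)   >
        [3,4] "quickly" : ((PP\N)\(NP\S))/NP
        [4,5] "on" : NP

S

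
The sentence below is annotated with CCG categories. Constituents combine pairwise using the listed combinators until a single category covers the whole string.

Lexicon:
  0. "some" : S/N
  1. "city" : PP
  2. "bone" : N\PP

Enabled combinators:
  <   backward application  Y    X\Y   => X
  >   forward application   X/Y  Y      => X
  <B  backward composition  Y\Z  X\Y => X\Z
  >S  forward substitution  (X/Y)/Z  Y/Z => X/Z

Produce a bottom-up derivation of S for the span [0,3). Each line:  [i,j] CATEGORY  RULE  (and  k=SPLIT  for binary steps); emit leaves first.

[0,3] S   >
  [0,1] "some" : S/N
  [1,3] N   <
    [1,2] "city" : PP
    [2,3] "bone" : N\PP

[0,1] S/N  lex  "some"
[1,2] PP  lex  "city"
[2,3] N\PP  lex  "bone"
[1,3] N  <  k=2
[0,3] S  >  k=1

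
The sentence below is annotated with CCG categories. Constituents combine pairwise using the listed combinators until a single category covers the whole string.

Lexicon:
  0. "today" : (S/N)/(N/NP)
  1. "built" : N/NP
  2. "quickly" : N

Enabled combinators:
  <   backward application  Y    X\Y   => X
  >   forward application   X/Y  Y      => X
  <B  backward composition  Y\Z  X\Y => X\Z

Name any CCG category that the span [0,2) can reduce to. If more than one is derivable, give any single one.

[0,3] S   >
  [0,2] S/N   >
    [0,1] "today" : (S/N)/(N/NP)
    [1,2] "built" : N/NP
  [2,3] "quickly" : N

S/N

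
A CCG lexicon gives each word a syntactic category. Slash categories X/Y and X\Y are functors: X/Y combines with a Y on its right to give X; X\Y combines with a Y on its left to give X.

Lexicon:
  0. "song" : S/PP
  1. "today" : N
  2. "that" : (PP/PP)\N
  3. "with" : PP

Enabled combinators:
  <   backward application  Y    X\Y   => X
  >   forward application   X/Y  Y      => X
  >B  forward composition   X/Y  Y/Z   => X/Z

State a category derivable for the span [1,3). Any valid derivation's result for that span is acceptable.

[0,4] S   >
  [0,3] S/PP   >B
    [0,1] "song" : S/PP
    [1,3] PP/PP   <
      [1,2] "today" : N
      [2,3] "that" : (PP/PP)\N
  [3,4] "with" : PP

PP/PP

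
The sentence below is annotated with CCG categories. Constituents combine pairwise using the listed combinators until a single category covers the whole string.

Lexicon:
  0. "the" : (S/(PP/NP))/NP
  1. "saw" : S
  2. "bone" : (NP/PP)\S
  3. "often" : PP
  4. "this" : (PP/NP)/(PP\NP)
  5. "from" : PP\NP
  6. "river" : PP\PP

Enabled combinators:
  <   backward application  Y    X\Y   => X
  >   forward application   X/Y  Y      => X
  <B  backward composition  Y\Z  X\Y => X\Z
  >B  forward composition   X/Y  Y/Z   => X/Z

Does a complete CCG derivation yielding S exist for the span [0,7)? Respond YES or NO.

[0,7] S   >
  [0,4] S/(PP/NP)   >
    [0,1] "the" : (S/(PP/NP))/NP
    [1,4] NP   >
      [1,3] NP/PP   <
        [1,2] "saw" : S
        [2,3] "bone" : (NP/PP)\S
      [3,4] "often" : PP
  [4,7] PP/NP   >
    [4,5] "this" : (PP/NP)/(PP\NP)
    [5,7] PP\NP   <B
      [5,6] "from" : PP\NP
      [6,7] "river" : PP\PP

YES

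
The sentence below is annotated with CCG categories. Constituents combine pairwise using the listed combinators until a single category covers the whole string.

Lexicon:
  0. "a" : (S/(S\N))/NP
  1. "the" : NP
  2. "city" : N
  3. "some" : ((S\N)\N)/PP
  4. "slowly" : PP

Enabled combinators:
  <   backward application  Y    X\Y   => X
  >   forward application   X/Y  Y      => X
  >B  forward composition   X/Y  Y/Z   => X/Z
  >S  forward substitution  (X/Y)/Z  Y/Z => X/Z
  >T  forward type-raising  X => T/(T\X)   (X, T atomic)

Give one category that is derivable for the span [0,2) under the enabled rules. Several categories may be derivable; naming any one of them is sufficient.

[0,5] S   >
  [0,2] S/(S\N)   >
    [0,1] "a" : (S/(S\N))/NP
    [1,2] "the" : NP
  [2,5] S\N   <
    [2,3] "city" : N
    [3,5] (S\N)\N   >
      [3,4] "some" : ((S\N)\N)/PP
      [4,5] "slowly" : PP

S/(S\N)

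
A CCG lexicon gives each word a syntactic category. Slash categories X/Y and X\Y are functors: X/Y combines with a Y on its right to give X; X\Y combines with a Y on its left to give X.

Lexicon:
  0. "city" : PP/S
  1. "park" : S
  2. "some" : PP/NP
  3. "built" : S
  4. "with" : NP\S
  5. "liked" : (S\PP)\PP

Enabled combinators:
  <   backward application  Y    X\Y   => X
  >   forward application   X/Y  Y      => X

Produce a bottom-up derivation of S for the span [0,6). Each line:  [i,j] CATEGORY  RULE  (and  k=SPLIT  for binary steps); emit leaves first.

[0,6] S   <
  [0,2] PP   >
    [0,1] "city" : PP/S
    [1,2] "park" : S
  [2,6] S\PP   <
    [2,5] PP   >
      [2,3] "some" : PP/NP
      [3,5] NP   <
        [3,4] "built" : S
        [4,5] "with" : NP\S
    [5,6] "liked" : (S\PP)\PP

[0,1] PP/S  lex  "city"
[1,2] S  lex  "park"
[0,2] PP  >  k=1
[2,3] PP/NP  lex  "some"
[3,4] S  lex  "built"
[4,5] NP\S  lex  "with"
[3,5] NP  <  k=4
[2,5] PP  >  k=3
[5,6] (S\PP)\PP  lex  "liked"
[2,6] S\PP  <  k=5
[0,6] S  <  k=2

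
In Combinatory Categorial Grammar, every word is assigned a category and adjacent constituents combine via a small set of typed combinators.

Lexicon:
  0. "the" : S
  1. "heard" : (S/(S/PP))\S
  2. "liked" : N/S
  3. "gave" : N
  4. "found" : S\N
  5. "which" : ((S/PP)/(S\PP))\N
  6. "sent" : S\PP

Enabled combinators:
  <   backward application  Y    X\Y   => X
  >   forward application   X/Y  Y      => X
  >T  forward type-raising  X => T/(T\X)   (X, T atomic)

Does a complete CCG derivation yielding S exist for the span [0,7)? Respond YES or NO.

[0,7] S   >
  [0,2] S/(S/PP)   <
    [0,1] "the" : S
    [1,2] "heard" : (S/(S/PP))\S
  [2,7] S/PP   >
    [2,6] (S/PP)/(S\PP)   <
      [2,5] N   >
        [2,3] "liked" : N/S
        [3,5] S   <
          [3,4] "gave" : N
          [4,5] "found" : S\N
      [5,6] "which" : ((S/PP)/(S\PP))\N
    [6,7] "sent" : S\PP

YES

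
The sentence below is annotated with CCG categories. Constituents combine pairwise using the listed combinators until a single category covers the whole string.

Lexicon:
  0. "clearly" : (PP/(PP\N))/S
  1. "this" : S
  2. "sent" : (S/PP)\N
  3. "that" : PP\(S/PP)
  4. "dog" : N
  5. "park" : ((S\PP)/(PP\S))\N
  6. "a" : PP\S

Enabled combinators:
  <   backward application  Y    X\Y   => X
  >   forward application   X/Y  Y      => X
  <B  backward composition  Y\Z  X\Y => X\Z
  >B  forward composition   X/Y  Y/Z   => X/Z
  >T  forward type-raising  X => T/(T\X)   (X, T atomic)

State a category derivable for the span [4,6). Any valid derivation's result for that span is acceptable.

(S\PP)/(PP\S)

[0,7] S   <
  [0,4] PP   >
    [0,2] PP/(PP\N)   >
      [0,1] "clearly" : (PP/(PP\N))/S
      [1,2] "this" : S
    [2,4] PP\N   <B
      [2,3] "sent" : (S/PP)\N
      [3,4] "that" : PP\(S/PP)
  [4,7] S\PP   >
    [4,6] (S\PP)/(PP\S)   <
      [4,5] "dog" : N
      [5,6] "park" : ((S\PP)/(PP\S))\N
    [6,7] "a" : PP\S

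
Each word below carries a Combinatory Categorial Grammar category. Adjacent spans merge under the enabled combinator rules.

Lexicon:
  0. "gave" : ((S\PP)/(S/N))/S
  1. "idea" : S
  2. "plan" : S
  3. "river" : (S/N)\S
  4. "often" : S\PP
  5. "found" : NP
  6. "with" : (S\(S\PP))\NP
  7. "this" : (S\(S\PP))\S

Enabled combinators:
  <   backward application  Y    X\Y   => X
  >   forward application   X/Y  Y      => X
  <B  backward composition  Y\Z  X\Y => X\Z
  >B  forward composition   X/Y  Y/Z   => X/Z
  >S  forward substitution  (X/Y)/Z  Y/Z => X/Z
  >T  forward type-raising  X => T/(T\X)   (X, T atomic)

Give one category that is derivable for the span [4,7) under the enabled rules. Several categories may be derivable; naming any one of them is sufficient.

[0,8] S   <
  [0,4] S\PP   >
    [0,2] (S\PP)/(S/N)   >
      [0,1] "gave" : ((S\PP)/(S/N))/S
      [1,2] "idea" : S
    [2,4] S/N   <
      [2,3] "plan" : S
      [3,4] "river" : (S/N)\S
  [4,8] S\(S\PP)   <
    [4,7] S   <
      [4,5] "often" : S\PP
      [5,7] S\(S\PP)   <
        [5,6] "found" : NP
        [6,7] "with" : (S\(S\PP))\NP
    [7,8] "this" : (S\(S\PP))\S

S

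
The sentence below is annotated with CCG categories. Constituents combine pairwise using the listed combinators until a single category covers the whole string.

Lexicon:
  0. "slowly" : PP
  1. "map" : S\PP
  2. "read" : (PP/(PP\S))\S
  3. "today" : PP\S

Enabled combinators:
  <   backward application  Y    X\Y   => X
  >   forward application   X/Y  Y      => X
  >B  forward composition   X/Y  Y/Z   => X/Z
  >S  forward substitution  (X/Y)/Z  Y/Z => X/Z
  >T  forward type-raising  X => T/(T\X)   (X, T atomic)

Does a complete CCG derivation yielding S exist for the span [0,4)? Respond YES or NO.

PP S\PP (PP/(PP\S))\S PP\S
CKY chart[0,4] = {N/(N\PP), NP/(NP\PP), PP, PP/(PP\PP), S/(S\PP)}; S ∉ chart

NO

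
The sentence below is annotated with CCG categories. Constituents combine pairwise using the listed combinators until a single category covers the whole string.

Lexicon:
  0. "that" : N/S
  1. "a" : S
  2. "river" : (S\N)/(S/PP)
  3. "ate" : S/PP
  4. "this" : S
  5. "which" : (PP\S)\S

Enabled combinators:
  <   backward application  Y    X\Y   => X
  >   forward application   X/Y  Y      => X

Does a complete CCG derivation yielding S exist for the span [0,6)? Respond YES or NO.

N/S S (S\N)/(S/PP) S/PP S (PP\S)\S
CKY chart[0,6] = {PP}; S ∉ chart

NO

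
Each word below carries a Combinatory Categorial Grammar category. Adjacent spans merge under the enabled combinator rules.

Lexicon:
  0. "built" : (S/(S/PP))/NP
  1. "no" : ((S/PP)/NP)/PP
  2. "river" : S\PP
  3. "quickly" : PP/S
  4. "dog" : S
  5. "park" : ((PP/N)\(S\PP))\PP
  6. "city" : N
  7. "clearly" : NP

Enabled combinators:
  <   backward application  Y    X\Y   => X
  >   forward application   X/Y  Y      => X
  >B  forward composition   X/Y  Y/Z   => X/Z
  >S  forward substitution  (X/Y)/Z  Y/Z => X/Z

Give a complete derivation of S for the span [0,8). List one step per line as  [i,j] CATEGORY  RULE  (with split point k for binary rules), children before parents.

[0,8] S   >
  [0,7] S/NP   >S
    [0,1] "built" : (S/(S/PP))/NP
    [1,7] (S/PP)/NP   >
      [1,2] "no" : ((S/PP)/NP)/PP
      [2,7] PP   >
        [2,6] PP/N   <
          [2,3] "river" : S\PP
          [3,6] (PP/N)\(S\PP)   <
            [3,5] PP   >
              [3,4] "quickly" : PP/S
              [4,5] "dog" : S
            [5,6] "park" : ((PP/N)\(S\PP))\PP
        [6,7] "city" : N
  [7,8] "clearly" : NP

[0,1] (S/(S/PP))/NP  lex  "built"
[1,2] ((S/PP)/NP)/PP  lex  "no"
[2,3] S\PP  lex  "river"
[3,4] PP/S  lex  "quickly"
[4,5] S  lex  "dog"
[3,5] PP  >  k=4
[5,6] ((PP/N)\(S\PP))\PP  lex  "park"
[3,6] (PP/N)\(S\PP)  <  k=5
[2,6] PP/N  <  k=3
[6,7] N  lex  "city"
[2,7] PP  >  k=6
[1,7] (S/PP)/NP  >  k=2
[0,7] S/NP  >S  k=1
[7,8] NP  lex  "clearly"
[0,8] S  >  k=7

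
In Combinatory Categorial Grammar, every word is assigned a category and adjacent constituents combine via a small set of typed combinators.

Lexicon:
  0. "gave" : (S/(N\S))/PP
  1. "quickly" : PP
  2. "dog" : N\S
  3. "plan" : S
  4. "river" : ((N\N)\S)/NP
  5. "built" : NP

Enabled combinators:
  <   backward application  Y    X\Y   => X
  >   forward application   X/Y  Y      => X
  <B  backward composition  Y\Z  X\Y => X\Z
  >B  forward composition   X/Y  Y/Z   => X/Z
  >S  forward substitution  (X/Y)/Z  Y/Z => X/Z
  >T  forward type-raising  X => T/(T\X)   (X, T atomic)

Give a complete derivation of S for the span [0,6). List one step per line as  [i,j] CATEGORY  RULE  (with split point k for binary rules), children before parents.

[0,6] S   >
  [0,2] S/(N\S)   >
    [0,1] "gave" : (S/(N\S))/PP
    [1,2] "quickly" : PP
  [2,6] N\S   <B
    [2,3] "dog" : N\S
    [3,6] N\N   <
      [3,4] "plan" : S
      [4,6] (N\N)\S   >
        [4,5] "river" : ((N\N)\S)/NP
        [5,6] "built" : NP

[0,1] (S/(N\S))/PP  lex  "gave"
[1,2] PP  lex  "quickly"
[0,2] S/(N\S)  >  k=1
[2,3] N\S  lex  "dog"
[3,4] S  lex  "plan"
[4,5] ((N\N)\S)/NP  lex  "river"
[5,6] NP  lex  "built"
[4,6] (N\N)\S  >  k=5
[3,6] N\N  <  k=4
[2,6] N\S  <B  k=3
[0,6] S  >  k=2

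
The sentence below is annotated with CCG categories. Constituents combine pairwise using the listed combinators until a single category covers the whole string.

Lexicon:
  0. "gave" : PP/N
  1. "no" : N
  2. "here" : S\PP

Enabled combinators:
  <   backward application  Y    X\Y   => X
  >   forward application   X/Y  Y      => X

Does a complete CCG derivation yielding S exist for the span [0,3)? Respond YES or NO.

YES

[0,3] S   <
  [0,2] PP   >
    [0,1] "gave" : PP/N
    [1,2] "no" : N
  [2,3] "here" : S\PP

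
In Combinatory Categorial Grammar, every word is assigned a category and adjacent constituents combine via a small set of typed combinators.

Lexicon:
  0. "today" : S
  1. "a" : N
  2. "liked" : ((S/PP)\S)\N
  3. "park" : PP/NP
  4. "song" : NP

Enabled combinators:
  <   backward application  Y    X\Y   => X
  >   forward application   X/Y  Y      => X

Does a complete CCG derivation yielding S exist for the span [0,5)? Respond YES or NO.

YES

[0,5] S   >
  [0,3] S/PP   <
    [0,1] "today" : S
    [1,3] (S/PP)\S   <
      [1,2] "a" : N
      [2,3] "liked" : ((S/PP)\S)\N
  [3,5] PP   >
    [3,4] "park" : PP/NP
    [4,5] "song" : NP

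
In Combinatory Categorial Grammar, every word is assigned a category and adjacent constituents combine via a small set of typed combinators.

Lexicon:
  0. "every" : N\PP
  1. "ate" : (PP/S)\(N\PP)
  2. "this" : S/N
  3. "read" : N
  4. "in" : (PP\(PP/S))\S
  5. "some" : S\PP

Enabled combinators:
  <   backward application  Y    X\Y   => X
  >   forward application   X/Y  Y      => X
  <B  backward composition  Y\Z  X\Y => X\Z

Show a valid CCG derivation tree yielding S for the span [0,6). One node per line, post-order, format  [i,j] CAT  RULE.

[0,1] N\PP  lex  "every"
[1,2] (PP/S)\(N\PP)  lex  "ate"
[0,2] PP/S  <  k=1
[2,3] S/N  lex  "this"
[3,4] N  lex  "read"
[2,4] S  >  k=3
[4,5] (PP\(PP/S))\S  lex  "in"
[2,5] PP\(PP/S)  <  k=4
[0,5] PP  <  k=2
[5,6] S\PP  lex  "some"
[0,6] S  <  k=5

[0,6] S   <
  [0,5] PP   <
    [0,2] PP/S   <
      [0,1] "every" : N\PP
      [1,2] "ate" : (PP/S)\(N\PP)
    [2,5] PP\(PP/S)   <
      [2,4] S   >
        [2,3] "this" : S/N
        [3,4] "read" : N
      [4,5] "in" : (PP\(PP/S))\S
  [5,6] "some" : S\PP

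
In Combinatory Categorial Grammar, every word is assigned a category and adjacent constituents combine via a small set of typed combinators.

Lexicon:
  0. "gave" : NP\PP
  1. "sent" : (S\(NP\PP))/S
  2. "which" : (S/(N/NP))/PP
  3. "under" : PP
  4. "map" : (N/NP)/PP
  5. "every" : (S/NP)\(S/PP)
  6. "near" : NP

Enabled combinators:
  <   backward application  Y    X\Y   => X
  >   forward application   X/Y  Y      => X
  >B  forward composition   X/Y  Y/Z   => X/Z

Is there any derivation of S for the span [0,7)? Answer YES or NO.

YES

[0,7] S   <
  [0,1] "gave" : NP\PP
  [1,7] S\(NP\PP)   >
    [1,2] "sent" : (S\(NP\PP))/S
    [2,7] S   >
      [2,6] S/NP   <
        [2,5] S/PP   >B
          [2,4] S/(N/NP)   >
            [2,3] "which" : (S/(N/NP))/PP
            [3,4] "under" : PP
          [4,5] "map" : (N/NP)/PP
        [5,6] "every" : (S/NP)\(S/PP)
      [6,7] "near" : NP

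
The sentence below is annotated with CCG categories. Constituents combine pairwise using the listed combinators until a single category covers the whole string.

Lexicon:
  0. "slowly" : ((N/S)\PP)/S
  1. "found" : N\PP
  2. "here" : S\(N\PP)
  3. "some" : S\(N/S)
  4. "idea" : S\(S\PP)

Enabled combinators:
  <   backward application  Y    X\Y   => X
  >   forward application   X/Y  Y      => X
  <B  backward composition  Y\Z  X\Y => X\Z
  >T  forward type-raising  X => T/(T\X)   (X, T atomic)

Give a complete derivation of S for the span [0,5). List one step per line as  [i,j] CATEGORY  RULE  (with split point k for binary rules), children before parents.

[0,5] S   <
  [0,4] S\PP   <B
    [0,3] (N/S)\PP   >
      [0,1] "slowly" : ((N/S)\PP)/S
      [1,3] S   <
        [1,2] "found" : N\PP
        [2,3] "here" : S\(N\PP)
    [3,4] "some" : S\(N/S)
  [4,5] "idea" : S\(S\PP)

[0,1] ((N/S)\PP)/S  lex  "slowly"
[1,2] N\PP  lex  "found"
[2,3] S\(N\PP)  lex  "here"
[1,3] S  <  k=2
[0,3] (N/S)\PP  >  k=1
[3,4] S\(N/S)  lex  "some"
[0,4] S\PP  <B  k=3
[4,5] S\(S\PP)  lex  "idea"
[0,5] S  <  k=4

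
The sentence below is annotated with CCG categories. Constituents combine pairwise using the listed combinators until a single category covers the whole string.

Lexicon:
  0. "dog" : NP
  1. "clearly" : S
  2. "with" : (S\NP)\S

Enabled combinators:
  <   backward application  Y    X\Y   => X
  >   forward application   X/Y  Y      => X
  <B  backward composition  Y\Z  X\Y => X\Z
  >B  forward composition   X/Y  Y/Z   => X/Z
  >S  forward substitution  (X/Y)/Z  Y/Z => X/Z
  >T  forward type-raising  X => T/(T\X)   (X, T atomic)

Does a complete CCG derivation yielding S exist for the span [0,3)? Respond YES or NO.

[0,3] S   >
  [0,1] S/(S\NP)   >T
    [0,1] "dog" : NP
  [1,3] S\NP   <
    [1,2] "clearly" : S
    [2,3] "with" : (S\NP)\S

YES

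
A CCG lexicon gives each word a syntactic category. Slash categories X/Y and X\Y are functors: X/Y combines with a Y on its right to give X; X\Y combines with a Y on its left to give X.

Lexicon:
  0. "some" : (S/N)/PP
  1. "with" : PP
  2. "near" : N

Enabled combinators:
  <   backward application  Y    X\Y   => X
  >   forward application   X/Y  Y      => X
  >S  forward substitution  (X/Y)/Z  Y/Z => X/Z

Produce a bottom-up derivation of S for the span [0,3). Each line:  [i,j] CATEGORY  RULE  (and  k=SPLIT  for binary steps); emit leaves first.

[0,3] S   >
  [0,2] S/N   >
    [0,1] "some" : (S/N)/PP
    [1,2] "with" : PP
  [2,3] "near" : N

[0,1] (S/N)/PP  lex  "some"
[1,2] PP  lex  "with"
[0,2] S/N  >  k=1
[2,3] N  lex  "near"
[0,3] S  >  k=2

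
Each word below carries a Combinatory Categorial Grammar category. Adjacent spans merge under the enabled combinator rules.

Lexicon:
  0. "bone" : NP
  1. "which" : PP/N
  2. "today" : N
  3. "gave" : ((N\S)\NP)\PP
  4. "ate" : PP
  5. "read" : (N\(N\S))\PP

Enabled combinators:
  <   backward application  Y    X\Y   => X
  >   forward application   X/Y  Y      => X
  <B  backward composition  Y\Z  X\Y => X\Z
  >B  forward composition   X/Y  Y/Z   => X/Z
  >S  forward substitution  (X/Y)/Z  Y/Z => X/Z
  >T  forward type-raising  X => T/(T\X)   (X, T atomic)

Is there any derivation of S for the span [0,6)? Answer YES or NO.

NO

NP PP/N N ((N\S)\NP)\PP PP (N\(N\S))\PP
CKY chart[0,6] = {N, N/(N\N), NP/(NP\N), PP/(PP\N), S/(S\N)}; S ∉ chart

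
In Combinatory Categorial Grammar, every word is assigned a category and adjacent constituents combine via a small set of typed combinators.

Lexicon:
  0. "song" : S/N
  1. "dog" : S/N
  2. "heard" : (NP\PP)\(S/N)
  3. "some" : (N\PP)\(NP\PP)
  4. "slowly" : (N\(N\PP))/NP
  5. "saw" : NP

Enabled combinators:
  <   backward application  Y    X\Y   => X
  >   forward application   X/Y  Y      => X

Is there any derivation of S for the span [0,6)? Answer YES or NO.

[0,6] S   >
  [0,1] "song" : S/N
  [1,6] N   <
    [1,4] N\PP   <
      [1,3] NP\PP   <
        [1,2] "dog" : S/N
        [2,3] "heard" : (NP\PP)\(S/N)
      [3,4] "some" : (N\PP)\(NP\PP)
    [4,6] N\(N\PP)   >
      [4,5] "slowly" : (N\(N\PP))/NP
      [5,6] "saw" : NP

YES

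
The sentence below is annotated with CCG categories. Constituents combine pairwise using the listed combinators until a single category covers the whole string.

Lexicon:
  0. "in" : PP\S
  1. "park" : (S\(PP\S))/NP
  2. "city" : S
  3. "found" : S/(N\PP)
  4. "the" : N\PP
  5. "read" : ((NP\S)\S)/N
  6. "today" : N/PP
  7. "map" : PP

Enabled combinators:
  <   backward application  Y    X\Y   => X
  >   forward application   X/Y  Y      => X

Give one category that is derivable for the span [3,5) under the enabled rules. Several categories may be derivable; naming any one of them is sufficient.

[0,8] S   <
  [0,1] "in" : PP\S
  [1,8] S\(PP\S)   >
    [1,2] "park" : (S\(PP\S))/NP
    [2,8] NP   <
      [2,3] "city" : S
      [3,8] NP\S   <
        [3,5] S   >
          [3,4] "found" : S/(N\PP)
          [4,5] "the" : N\PP
        [5,8] (NP\S)\S   >
          [5,6] "read" : ((NP\S)\S)/N
          [6,8] N   >
            [6,7] "today" : N/PP
            [7,8] "map" : PP

S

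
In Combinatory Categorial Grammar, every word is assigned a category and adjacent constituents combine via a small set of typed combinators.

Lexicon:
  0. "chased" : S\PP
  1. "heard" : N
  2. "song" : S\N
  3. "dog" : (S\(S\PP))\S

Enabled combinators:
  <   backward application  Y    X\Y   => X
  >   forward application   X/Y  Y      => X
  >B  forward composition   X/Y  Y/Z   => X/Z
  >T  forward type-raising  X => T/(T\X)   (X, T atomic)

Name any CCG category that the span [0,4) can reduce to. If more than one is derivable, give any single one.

S

[0,4] S   <
  [0,1] "chased" : S\PP
  [1,4] S\(S\PP)   <
    [1,3] S   <
      [1,2] "heard" : N
      [2,3] "song" : S\N
    [3,4] "dog" : (S\(S\PP))\S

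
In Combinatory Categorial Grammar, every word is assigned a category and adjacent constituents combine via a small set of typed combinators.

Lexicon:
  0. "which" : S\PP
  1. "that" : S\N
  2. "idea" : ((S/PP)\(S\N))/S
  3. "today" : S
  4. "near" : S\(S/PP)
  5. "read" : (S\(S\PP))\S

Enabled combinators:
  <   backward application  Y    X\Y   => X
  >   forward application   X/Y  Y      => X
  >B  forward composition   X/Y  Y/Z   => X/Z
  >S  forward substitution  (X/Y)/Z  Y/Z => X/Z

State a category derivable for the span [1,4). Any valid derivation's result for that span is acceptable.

[0,6] S   <
  [0,1] "which" : S\PP
  [1,6] S\(S\PP)   <
    [1,5] S   <
      [1,4] S/PP   <
        [1,2] "that" : S\N
        [2,4] (S/PP)\(S\N)   >
          [2,3] "idea" : ((S/PP)\(S\N))/S
          [3,4] "today" : S
      [4,5] "near" : S\(S/PP)
    [5,6] "read" : (S\(S\PP))\S

S/PP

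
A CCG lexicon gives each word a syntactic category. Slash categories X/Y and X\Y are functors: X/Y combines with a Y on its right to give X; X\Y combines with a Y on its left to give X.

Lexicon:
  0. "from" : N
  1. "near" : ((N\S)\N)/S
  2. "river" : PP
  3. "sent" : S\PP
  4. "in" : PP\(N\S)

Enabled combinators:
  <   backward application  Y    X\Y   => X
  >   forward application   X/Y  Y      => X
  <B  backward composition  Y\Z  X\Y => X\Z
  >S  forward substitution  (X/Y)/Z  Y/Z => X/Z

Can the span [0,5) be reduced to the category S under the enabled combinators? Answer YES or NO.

NO

N ((N\S)\N)/S PP S\PP PP\(N\S)
CKY chart[0,5] = {PP}; S ∉ chart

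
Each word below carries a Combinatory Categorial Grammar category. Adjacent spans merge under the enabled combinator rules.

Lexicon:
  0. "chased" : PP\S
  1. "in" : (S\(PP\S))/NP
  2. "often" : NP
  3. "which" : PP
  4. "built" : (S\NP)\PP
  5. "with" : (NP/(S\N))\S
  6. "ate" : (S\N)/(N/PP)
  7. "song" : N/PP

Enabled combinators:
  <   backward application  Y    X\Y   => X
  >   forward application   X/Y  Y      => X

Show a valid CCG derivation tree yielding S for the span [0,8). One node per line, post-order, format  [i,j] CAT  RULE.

[0,8] S   <
  [0,1] "chased" : PP\S
  [1,8] S\(PP\S)   >
    [1,2] "in" : (S\(PP\S))/NP
    [2,8] NP   >
      [2,6] NP/(S\N)   <
        [2,5] S   <
          [2,3] "often" : NP
          [3,5] S\NP   <
            [3,4] "which" : PP
            [4,5] "built" : (S\NP)\PP
        [5,6] "with" : (NP/(S\N))\S
      [6,8] S\N   >
        [6,7] "ate" : (S\N)/(N/PP)
        [7,8] "song" : N/PP

[0,1] PP\S  lex  "chased"
[1,2] (S\(PP\S))/NP  lex  "in"
[2,3] NP  lex  "often"
[3,4] PP  lex  "which"
[4,5] (S\NP)\PP  lex  "built"
[3,5] S\NP  <  k=4
[2,5] S  <  k=3
[5,6] (NP/(S\N))\S  lex  "with"
[2,6] NP/(S\N)  <  k=5
[6,7] (S\N)/(N/PP)  lex  "ate"
[7,8] N/PP  lex  "song"
[6,8] S\N  >  k=7
[2,8] NP  >  k=6
[1,8] S\(PP\S)  >  k=2
[0,8] S  <  k=1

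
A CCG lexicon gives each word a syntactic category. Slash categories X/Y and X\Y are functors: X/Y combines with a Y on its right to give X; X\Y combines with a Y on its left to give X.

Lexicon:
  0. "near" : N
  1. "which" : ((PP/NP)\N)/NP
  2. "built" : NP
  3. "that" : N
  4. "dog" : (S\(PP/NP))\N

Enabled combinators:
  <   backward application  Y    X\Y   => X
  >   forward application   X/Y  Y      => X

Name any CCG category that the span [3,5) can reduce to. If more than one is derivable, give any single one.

S\(PP/NP)

[0,5] S   <
  [0,3] PP/NP   <
    [0,1] "near" : N
    [1,3] (PP/NP)\N   >
      [1,2] "which" : ((PP/NP)\N)/NP
      [2,3] "built" : NP
  [3,5] S\(PP/NP)   <
    [3,4] "that" : N
    [4,5] "dog" : (S\(PP/NP))\N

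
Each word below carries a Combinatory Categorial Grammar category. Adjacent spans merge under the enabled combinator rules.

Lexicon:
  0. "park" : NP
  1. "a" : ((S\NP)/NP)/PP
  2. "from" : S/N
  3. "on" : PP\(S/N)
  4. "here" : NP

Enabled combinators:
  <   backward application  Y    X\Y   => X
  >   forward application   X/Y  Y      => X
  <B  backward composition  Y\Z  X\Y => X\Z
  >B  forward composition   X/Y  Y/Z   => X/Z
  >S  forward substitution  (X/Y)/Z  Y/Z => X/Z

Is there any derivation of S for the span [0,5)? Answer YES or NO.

[0,5] S   <
  [0,1] "park" : NP
  [1,5] S\NP   >
    [1,4] (S\NP)/NP   >
      [1,2] "a" : ((S\NP)/NP)/PP
      [2,4] PP   <
        [2,3] "from" : S/N
        [3,4] "on" : PP\(S/N)
    [4,5] "here" : NP

YES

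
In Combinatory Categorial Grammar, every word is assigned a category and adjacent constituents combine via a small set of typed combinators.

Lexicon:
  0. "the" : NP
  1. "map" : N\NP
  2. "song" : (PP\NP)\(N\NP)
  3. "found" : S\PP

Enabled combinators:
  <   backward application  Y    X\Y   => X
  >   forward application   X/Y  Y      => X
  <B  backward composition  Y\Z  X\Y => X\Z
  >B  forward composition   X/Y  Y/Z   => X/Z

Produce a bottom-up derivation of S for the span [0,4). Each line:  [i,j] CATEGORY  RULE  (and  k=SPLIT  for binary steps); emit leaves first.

[0,1] NP  lex  "the"
[1,2] N\NP  lex  "map"
[2,3] (PP\NP)\(N\NP)  lex  "song"
[1,3] PP\NP  <  k=2
[3,4] S\PP  lex  "found"
[1,4] S\NP  <B  k=3
[0,4] S  <  k=1

[0,4] S   <
  [0,1] "the" : NP
  [1,4] S\NP   <B
    [1,3] PP\NP   <
      [1,2] "map" : N\NP
      [2,3] "song" : (PP\NP)\(N\NP)
    [3,4] "found" : S\PP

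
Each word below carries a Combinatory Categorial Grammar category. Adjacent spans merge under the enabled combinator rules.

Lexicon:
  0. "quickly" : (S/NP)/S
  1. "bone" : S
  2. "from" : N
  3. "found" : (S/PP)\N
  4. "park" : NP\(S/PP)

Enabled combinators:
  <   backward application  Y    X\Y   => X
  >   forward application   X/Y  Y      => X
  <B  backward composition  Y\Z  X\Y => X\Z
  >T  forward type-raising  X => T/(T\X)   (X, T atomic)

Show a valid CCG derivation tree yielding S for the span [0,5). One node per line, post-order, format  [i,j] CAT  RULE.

[0,1] (S/NP)/S  lex  "quickly"
[1,2] S  lex  "bone"
[0,2] S/NP  >  k=1
[2,3] N  lex  "from"
[3,4] (S/PP)\N  lex  "found"
[2,4] S/PP  <  k=3
[4,5] NP\(S/PP)  lex  "park"
[2,5] NP  <  k=4
[0,5] S  >  k=2

[0,5] S   >
  [0,2] S/NP   >
    [0,1] "quickly" : (S/NP)/S
    [1,2] "bone" : S
  [2,5] NP   <
    [2,4] S/PP   <
      [2,3] "from" : N
      [3,4] "found" : (S/PP)\N
    [4,5] "park" : NP\(S/PP)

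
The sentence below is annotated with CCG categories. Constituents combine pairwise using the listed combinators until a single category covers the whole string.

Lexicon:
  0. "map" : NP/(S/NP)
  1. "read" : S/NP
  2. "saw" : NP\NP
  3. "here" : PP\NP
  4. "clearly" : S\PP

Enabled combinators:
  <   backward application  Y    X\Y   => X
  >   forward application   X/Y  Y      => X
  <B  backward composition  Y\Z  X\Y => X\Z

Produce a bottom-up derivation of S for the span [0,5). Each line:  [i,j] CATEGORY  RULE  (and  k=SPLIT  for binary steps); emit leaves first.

[0,5] S   <
  [0,2] NP   >
    [0,1] "map" : NP/(S/NP)
    [1,2] "read" : S/NP
  [2,5] S\NP   <B
    [2,3] "saw" : NP\NP
    [3,5] S\NP   <B
      [3,4] "here" : PP\NP
      [4,5] "clearly" : S\PP

[0,1] NP/(S/NP)  lex  "map"
[1,2] S/NP  lex  "read"
[0,2] NP  >  k=1
[2,3] NP\NP  lex  "saw"
[3,4] PP\NP  lex  "here"
[4,5] S\PP  lex  "clearly"
[3,5] S\NP  <B  k=4
[2,5] S\NP  <B  k=3
[0,5] S  <  k=2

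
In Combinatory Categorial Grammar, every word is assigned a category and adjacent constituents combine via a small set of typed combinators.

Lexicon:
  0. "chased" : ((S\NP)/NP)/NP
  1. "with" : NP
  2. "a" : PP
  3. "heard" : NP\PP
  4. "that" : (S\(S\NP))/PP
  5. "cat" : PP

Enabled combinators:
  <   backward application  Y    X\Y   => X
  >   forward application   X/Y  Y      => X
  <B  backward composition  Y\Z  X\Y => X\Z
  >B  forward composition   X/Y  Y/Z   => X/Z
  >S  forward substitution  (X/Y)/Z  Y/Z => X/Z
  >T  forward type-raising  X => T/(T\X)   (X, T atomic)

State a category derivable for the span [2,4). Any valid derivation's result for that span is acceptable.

NP

[0,6] S   <
  [0,4] S\NP   >
    [0,2] (S\NP)/NP   >
      [0,1] "chased" : ((S\NP)/NP)/NP
      [1,2] "with" : NP
    [2,4] NP   >
      [2,3] NP/(NP\PP)   >T
        [2,3] "a" : PP
      [3,4] "heard" : NP\PP
  [4,6] S\(S\NP)   >
    [4,5] "that" : (S\(S\NP))/PP
    [5,6] "cat" : PP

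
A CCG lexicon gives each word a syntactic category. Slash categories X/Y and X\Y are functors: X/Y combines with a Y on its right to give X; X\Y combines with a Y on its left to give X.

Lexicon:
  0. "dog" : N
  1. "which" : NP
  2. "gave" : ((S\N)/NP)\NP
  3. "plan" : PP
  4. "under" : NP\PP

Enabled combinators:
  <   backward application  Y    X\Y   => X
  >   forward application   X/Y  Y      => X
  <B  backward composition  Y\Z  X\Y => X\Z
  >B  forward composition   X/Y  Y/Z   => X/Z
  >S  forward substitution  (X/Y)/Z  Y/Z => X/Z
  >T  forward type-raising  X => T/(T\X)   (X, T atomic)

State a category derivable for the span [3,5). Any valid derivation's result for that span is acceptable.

[0,5] S   >
  [0,1] S/(S\N)   >T
    [0,1] "dog" : N
  [1,5] S\N   >
    [1,3] (S\N)/NP   <
      [1,2] "which" : NP
      [2,3] "gave" : ((S\N)/NP)\NP
    [3,5] NP   <
      [3,4] "plan" : PP
      [4,5] "under" : NP\PP

NP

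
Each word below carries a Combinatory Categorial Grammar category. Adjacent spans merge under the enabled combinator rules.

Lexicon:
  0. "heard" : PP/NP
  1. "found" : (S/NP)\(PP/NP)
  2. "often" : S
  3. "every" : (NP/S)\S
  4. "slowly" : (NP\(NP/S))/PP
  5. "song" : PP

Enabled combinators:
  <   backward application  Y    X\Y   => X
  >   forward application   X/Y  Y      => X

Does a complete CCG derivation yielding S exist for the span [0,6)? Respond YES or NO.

YES

[0,6] S   >
  [0,2] S/NP   <
    [0,1] "heard" : PP/NP
    [1,2] "found" : (S/NP)\(PP/NP)
  [2,6] NP   <
    [2,4] NP/S   <
      [2,3] "often" : S
      [3,4] "every" : (NP/S)\S
    [4,6] NP\(NP/S)   >
      [4,5] "slowly" : (NP\(NP/S))/PP
      [5,6] "song" : PP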